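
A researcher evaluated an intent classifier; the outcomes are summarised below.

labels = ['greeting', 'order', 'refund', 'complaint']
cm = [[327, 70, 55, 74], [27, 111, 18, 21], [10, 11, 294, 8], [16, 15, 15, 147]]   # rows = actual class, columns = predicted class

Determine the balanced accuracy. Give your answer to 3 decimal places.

0.730

Balanced accuracy = mean of per-class recall.
  greeting: recall = 327/526 = 0.6217
  order: recall = 111/177 = 0.6271
  refund: recall = 294/323 = 0.9102
  complaint: recall = 147/193 = 0.7617
Mean = (0.6217 + 0.6271 + 0.9102 + 0.7617) / 4 = 0.730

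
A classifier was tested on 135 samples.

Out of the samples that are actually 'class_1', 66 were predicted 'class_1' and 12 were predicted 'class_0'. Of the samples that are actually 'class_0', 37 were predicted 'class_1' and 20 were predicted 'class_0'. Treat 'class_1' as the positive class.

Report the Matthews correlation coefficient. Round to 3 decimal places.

0.229

MCC = (TP·TN − FP·FN) / √((TP+FP)(TP+FN)(TN+FP)(TN+FN))
Numerator = 66·20 − 37·12 = 876
Denominator = √(103·78·57·32) = √14654016 = 3828.0564
MCC = 876 / 3828.0564 = 0.229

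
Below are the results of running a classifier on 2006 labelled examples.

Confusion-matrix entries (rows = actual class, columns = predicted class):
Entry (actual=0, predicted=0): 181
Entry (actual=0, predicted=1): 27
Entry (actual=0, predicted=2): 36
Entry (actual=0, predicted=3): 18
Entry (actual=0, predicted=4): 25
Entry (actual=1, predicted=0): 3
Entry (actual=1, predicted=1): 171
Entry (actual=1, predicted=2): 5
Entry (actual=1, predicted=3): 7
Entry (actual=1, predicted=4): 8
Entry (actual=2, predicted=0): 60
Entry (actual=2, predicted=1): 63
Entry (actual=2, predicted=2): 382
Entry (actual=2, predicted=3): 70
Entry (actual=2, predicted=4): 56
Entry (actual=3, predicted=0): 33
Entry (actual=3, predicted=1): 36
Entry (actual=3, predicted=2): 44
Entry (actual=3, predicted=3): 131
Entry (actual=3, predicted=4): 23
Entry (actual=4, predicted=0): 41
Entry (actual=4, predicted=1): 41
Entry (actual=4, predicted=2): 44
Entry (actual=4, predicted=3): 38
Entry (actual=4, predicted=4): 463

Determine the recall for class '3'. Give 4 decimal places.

Take TP from the diagonal, FP from the rest of the '3' prediction marginal, FN from the rest of the '3' actual marginal.
recall = TP/(TP+FN).
3: TP=131, FN=33+36+44+23=136 → 131/267 = 0.49064

0.4906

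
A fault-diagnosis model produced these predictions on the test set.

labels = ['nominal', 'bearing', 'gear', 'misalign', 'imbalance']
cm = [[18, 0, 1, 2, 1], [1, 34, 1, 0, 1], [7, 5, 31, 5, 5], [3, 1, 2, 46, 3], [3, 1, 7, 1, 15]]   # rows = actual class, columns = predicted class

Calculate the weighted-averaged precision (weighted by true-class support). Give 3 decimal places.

0.749

Per-class precision (TP/(TP+FP)):
  nominal: TP=18, FP=1+7+3+3=14 → 18/32 = 0.5625
  bearing: TP=34, FP=0+5+1+1=7 → 34/41 = 0.8293
  gear: TP=31, FP=1+1+2+7=11 → 31/42 = 0.7381
  misalign: TP=46, FP=2+0+5+1=8 → 46/54 = 0.8519
  imbalance: TP=15, FP=1+1+5+3=10 → 15/25 = 0.6000
Weighted-precision = Σ (supportᵢ/N)·precisionᵢ with N=194: (22/194)·0.5625 + (37/194)·0.8293 + (53/194)·0.7381 + (55/194)·0.8519 + (27/194)·0.6000 = 0.749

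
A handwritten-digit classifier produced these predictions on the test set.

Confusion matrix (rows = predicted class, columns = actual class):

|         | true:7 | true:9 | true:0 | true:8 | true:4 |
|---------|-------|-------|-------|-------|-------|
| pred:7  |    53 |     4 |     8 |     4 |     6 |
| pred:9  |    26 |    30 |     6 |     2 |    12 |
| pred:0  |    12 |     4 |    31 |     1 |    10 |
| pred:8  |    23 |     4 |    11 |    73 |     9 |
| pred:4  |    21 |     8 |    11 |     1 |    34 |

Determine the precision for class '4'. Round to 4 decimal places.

0.4533

precision = TP/(TP+FP).
4: TP=34, FP=21+8+11+1=41 → 34/75 = 0.45333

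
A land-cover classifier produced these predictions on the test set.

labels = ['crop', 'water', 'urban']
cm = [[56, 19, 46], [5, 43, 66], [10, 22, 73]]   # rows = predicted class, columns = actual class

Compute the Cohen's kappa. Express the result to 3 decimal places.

0.268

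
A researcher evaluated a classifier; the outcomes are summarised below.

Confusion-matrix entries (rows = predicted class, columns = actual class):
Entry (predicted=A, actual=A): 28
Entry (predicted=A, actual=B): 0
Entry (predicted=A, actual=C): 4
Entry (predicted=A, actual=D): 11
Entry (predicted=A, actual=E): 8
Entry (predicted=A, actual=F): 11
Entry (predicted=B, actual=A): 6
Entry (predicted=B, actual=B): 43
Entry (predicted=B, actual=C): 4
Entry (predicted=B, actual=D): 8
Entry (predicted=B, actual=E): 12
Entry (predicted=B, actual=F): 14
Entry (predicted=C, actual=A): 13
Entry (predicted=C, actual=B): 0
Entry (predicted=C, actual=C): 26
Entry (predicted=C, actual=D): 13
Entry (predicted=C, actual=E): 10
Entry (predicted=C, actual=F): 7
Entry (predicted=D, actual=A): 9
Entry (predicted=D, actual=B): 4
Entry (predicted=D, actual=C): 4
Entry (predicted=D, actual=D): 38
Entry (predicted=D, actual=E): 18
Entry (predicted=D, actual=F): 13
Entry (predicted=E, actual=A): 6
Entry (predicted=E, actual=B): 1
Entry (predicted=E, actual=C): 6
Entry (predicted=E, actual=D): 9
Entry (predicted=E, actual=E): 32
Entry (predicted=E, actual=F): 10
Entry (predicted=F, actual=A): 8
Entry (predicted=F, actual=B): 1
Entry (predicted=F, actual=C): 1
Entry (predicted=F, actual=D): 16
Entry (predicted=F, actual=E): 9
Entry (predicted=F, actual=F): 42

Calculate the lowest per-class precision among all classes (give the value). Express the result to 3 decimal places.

0.377

Per-class precision (TP/(TP+FP)):
  A: TP=28, FP=0+4+11+8+11=34 → 28/62 = 0.4516
  B: TP=43, FP=6+4+8+12+14=44 → 43/87 = 0.4943
  C: TP=26, FP=13+0+13+10+7=43 → 26/69 = 0.3768
  D: TP=38, FP=9+4+4+18+13=48 → 38/86 = 0.4419
  E: TP=32, FP=6+1+6+9+10=32 → 32/64 = 0.5000
  F: TP=42, FP=8+1+1+16+9=35 → 42/77 = 0.5455
Lowest is class 'C' with precision = 0.377.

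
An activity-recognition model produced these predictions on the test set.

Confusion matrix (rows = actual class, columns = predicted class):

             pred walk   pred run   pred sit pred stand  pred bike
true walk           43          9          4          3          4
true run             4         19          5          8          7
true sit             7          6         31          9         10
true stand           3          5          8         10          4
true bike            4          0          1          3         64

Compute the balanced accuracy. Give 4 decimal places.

Balanced accuracy = mean of per-class recall.
  walk: recall = 43/63 = 0.68254
  run: recall = 19/43 = 0.44186
  sit: recall = 31/63 = 0.49206
  stand: recall = 10/30 = 0.33333
  bike: recall = 64/72 = 0.88889
Mean = (0.68254 + 0.44186 + 0.49206 + 0.33333 + 0.88889) / 5 = 0.5677

0.5677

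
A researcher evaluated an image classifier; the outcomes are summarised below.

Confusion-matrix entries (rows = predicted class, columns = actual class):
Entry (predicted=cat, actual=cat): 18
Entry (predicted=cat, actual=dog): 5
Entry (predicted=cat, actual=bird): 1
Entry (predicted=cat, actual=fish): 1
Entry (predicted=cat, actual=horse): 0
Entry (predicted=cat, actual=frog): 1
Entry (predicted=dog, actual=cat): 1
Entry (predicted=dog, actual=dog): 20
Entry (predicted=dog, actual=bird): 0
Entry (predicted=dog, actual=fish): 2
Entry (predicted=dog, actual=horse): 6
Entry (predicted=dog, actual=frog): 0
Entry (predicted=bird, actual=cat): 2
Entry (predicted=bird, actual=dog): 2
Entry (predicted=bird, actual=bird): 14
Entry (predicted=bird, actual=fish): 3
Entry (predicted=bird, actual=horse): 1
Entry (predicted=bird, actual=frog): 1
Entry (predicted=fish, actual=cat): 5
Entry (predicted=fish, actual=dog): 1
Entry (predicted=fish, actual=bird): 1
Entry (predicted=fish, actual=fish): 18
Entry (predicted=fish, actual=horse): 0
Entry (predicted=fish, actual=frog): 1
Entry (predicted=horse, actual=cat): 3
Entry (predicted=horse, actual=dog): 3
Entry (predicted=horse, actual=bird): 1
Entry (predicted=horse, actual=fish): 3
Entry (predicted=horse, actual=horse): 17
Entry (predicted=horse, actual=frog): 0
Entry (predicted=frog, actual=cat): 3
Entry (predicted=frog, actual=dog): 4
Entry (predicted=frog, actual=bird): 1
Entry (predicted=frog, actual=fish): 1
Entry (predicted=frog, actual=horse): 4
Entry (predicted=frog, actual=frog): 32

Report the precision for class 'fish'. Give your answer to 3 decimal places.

0.692

precision = TP/(TP+FP).
fish: TP=18, FP=5+1+1+0+1=8 → 18/26 = 0.6923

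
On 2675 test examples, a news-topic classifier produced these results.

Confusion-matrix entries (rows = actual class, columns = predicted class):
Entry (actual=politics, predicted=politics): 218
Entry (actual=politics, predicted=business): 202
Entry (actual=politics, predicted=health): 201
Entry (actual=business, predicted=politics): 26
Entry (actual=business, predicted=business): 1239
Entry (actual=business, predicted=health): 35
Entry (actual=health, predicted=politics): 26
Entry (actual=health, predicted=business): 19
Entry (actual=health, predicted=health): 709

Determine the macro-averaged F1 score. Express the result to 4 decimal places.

0.7406

Per-class F1 score (2·TP/(2·TP+FP+FN)):
  politics: TP=218, FP=26+26=52, FN=202+201=403 → 436/891 = 0.48934
  business: TP=1239, FP=202+19=221, FN=26+35=61 → 2478/2760 = 0.89783
  health: TP=709, FP=201+35=236, FN=26+19=45 → 1418/1699 = 0.83461
Macro-F1 score = mean = (0.48934 + 0.89783 + 0.83461) / 3 = 0.7406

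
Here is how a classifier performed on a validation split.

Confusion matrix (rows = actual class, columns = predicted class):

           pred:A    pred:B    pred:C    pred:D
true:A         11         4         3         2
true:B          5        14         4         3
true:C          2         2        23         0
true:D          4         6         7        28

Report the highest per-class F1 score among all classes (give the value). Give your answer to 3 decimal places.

0.719

Per-class F1 score (2·TP/(2·TP+FP+FN)):
  A: TP=11, FP=5+2+4=11, FN=4+3+2=9 → 22/42 = 0.5238
  B: TP=14, FP=4+2+6=12, FN=5+4+3=12 → 28/52 = 0.5385
  C: TP=23, FP=3+4+7=14, FN=2+2+0=4 → 46/64 = 0.7188
  D: TP=28, FP=2+3+0=5, FN=4+6+7=17 → 56/78 = 0.7179
Highest is class 'C' with F1 score = 0.719.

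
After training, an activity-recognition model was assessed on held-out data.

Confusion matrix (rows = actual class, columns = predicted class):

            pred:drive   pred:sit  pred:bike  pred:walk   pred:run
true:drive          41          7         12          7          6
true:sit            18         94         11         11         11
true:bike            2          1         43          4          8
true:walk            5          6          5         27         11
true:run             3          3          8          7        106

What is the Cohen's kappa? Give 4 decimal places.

Observed agreement pₒ = trace/N = 311/457 = 0.68053
Expected agreement pₑ = Σ (rowᵢ·colᵢ)/N² = (73·69 + 145·111 + 58·79 + 54·56 + 127·142)/457² = 0.22395
κ = (pₒ − pₑ)/(1 − pₑ) = (0.68053 − 0.22395)/(1 − 0.22395) = 0.5883

0.5883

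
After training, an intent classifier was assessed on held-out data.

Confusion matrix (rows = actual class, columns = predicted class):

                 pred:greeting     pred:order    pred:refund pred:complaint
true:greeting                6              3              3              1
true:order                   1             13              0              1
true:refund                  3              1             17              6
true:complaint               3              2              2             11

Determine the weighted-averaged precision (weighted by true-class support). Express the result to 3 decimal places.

0.651

Per-class precision (TP/(TP+FP)):
  greeting: TP=6, FP=1+3+3=7 → 6/13 = 0.4615
  order: TP=13, FP=3+1+2=6 → 13/19 = 0.6842
  refund: TP=17, FP=3+0+2=5 → 17/22 = 0.7727
  complaint: TP=11, FP=1+1+6=8 → 11/19 = 0.5789
Weighted-precision = Σ (supportᵢ/N)·precisionᵢ with N=73: (13/73)·0.4615 + (15/73)·0.6842 + (27/73)·0.7727 + (18/73)·0.5789 = 0.651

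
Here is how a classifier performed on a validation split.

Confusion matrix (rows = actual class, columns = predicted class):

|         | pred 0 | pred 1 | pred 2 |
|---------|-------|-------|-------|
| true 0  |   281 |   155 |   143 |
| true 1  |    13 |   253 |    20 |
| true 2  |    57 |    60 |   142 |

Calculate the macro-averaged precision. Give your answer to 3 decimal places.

0.602

Per-class precision (TP/(TP+FP)):
  0: TP=281, FP=13+57=70 → 281/351 = 0.8006
  1: TP=253, FP=155+60=215 → 253/468 = 0.5406
  2: TP=142, FP=143+20=163 → 142/305 = 0.4656
Macro-precision = mean = (0.8006 + 0.5406 + 0.4656) / 3 = 0.602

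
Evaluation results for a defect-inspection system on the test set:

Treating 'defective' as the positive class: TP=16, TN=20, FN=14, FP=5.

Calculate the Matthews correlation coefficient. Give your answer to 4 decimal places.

MCC = (TP·TN − FP·FN) / √((TP+FP)(TP+FN)(TN+FP)(TN+FN))
Numerator = 16·20 − 5·14 = 250
Denominator = √(21·30·25·34) = √535500 = 731.7787
MCC = 250 / 731.7787 = 0.3416

0.3416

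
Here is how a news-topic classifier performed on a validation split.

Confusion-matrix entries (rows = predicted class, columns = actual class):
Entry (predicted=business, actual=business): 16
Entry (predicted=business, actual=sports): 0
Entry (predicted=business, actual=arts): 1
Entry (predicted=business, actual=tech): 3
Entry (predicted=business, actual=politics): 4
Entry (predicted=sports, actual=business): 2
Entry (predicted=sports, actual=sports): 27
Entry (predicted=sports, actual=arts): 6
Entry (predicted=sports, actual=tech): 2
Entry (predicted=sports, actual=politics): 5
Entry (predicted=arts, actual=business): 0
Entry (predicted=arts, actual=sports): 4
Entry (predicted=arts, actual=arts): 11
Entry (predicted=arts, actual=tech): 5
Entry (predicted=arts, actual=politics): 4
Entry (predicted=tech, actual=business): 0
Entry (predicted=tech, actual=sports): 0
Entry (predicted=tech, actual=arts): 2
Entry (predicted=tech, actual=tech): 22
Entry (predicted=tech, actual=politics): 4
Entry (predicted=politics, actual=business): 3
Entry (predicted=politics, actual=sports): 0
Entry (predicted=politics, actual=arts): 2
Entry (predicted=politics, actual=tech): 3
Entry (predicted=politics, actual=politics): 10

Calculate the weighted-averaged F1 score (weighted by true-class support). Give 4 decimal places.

Per-class F1 score (2·TP/(2·TP+FP+FN)):
  business: TP=16, FP=0+1+3+4=8, FN=2+0+0+3=5 → 32/45 = 0.71111
  sports: TP=27, FP=2+6+2+5=15, FN=0+4+0+0=4 → 54/73 = 0.73973
  arts: TP=11, FP=0+4+5+4=13, FN=1+6+2+2=11 → 22/46 = 0.47826
  tech: TP=22, FP=0+0+2+4=6, FN=3+2+5+3=13 → 44/63 = 0.69841
  politics: TP=10, FP=3+0+2+3=8, FN=4+5+4+4=17 → 20/45 = 0.44444
Weighted-F1 score = Σ (supportᵢ/N)·F1 scoreᵢ with N=136: (21/136)·0.71111 + (31/136)·0.73973 + (22/136)·0.47826 + (35/136)·0.69841 + (27/136)·0.44444 = 0.6238

0.6238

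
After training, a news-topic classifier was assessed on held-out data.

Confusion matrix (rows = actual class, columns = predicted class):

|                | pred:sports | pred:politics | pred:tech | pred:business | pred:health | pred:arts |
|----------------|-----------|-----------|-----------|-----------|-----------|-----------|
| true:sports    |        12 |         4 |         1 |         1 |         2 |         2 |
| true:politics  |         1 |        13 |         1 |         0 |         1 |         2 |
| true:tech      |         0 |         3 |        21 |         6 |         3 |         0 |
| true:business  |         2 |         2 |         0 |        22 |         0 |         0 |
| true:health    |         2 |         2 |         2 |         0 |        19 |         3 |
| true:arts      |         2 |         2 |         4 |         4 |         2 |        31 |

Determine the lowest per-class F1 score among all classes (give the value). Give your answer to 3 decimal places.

Per-class F1 score (2·TP/(2·TP+FP+FN)):
  sports: TP=12, FP=1+0+2+2+2=7, FN=4+1+1+2+2=10 → 24/41 = 0.5854
  politics: TP=13, FP=4+3+2+2+2=13, FN=1+1+0+1+2=5 → 26/44 = 0.5909
  tech: TP=21, FP=1+1+0+2+4=8, FN=0+3+6+3+0=12 → 42/62 = 0.6774
  business: TP=22, FP=1+0+6+0+4=11, FN=2+2+0+0+0=4 → 44/59 = 0.7458
  health: TP=19, FP=2+1+3+0+2=8, FN=2+2+2+0+3=9 → 38/55 = 0.6909
  arts: TP=31, FP=2+2+0+0+3=7, FN=2+2+4+4+2=14 → 62/83 = 0.7470
Lowest is class 'sports' with F1 score = 0.585.

0.585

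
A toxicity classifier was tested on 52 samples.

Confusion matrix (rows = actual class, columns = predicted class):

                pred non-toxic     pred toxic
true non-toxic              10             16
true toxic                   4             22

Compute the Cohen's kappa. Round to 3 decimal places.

0.231

Observed agreement pₒ = trace/N = 32/52 = 0.6154
Expected agreement pₑ = Σ (rowᵢ·colᵢ)/N² = (26·14 + 26·38)/52² = 0.5000
κ = (pₒ − pₑ)/(1 − pₑ) = (0.6154 − 0.5000)/(1 − 0.5000) = 0.231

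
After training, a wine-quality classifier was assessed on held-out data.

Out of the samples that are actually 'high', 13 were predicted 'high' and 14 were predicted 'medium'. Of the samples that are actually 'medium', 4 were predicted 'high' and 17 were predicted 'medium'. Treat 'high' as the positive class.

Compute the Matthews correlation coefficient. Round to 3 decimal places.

MCC = (TP·TN − FP·FN) / √((TP+FP)(TP+FN)(TN+FP)(TN+FN))
Numerator = 13·17 − 4·14 = 165
Denominator = √(17·27·21·31) = √298809 = 546.6342
MCC = 165 / 546.6342 = 0.302

0.302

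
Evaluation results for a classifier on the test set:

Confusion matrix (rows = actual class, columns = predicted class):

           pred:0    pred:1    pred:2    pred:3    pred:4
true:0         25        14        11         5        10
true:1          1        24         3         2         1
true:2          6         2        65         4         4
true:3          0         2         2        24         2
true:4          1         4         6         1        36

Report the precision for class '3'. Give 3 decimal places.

0.667

Take TP from the diagonal, FP from the rest of the '3' prediction marginal, FN from the rest of the '3' actual marginal.
precision = TP/(TP+FP).
3: TP=24, FP=5+2+4+1=12 → 24/36 = 0.6667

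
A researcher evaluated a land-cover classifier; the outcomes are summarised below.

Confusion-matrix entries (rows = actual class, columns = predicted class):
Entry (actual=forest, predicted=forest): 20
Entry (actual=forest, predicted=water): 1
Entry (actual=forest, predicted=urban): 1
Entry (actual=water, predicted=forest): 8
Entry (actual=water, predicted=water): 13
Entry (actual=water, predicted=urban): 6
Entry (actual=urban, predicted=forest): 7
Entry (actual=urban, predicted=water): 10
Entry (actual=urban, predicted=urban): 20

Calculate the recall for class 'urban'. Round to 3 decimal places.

0.541

Take TP from the diagonal, FP from the rest of the 'urban' prediction marginal, FN from the rest of the 'urban' actual marginal.
recall = TP/(TP+FN).
urban: TP=20, FN=7+10=17 → 20/37 = 0.5405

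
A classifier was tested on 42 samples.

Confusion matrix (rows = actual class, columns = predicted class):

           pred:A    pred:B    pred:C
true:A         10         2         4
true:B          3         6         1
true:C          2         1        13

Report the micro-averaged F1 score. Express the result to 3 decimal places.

0.690

Micro-averaging pools counts across classes: ΣTP=29, ΣFP=13, ΣFN=13.
Micro-F1 score = 2·TP/(2·TP+FP+FN) on pooled counts = 0.690 (equals overall accuracy in single-label multiclass).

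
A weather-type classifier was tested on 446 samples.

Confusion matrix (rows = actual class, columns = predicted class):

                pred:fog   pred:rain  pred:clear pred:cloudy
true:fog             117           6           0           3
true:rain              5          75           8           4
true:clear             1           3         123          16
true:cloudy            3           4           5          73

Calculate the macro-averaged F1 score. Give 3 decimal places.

Per-class F1 score (2·TP/(2·TP+FP+FN)):
  fog: TP=117, FP=5+1+3=9, FN=6+0+3=9 → 234/252 = 0.9286
  rain: TP=75, FP=6+3+4=13, FN=5+8+4=17 → 150/180 = 0.8333
  clear: TP=123, FP=0+8+5=13, FN=1+3+16=20 → 246/279 = 0.8817
  cloudy: TP=73, FP=3+4+16=23, FN=3+4+5=12 → 146/181 = 0.8066
Macro-F1 score = mean = (0.9286 + 0.8333 + 0.8817 + 0.8066) / 4 = 0.863

0.863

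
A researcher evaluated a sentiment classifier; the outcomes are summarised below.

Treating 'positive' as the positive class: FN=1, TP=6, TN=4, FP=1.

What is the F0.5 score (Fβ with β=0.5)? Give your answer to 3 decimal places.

0.857

Fβ = (1+β²)·TP / ((1+β²)·TP + β²·FN + FP), with β²=1/4
= 1.25·6 / (1.25·6 + 0.25·1 + 1) = 0.857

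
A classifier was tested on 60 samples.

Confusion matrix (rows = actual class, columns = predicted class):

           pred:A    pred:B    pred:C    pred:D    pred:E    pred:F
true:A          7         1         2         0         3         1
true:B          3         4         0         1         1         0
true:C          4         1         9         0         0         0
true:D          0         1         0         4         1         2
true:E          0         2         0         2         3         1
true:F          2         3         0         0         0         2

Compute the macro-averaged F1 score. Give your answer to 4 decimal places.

Per-class F1 score (2·TP/(2·TP+FP+FN)):
  A: TP=7, FP=3+4+0+0+2=9, FN=1+2+0+3+1=7 → 14/30 = 0.46667
  B: TP=4, FP=1+1+1+2+3=8, FN=3+0+1+1+0=5 → 8/21 = 0.38095
  C: TP=9, FP=2+0+0+0+0=2, FN=4+1+0+0+0=5 → 18/25 = 0.72000
  D: TP=4, FP=0+1+0+2+0=3, FN=0+1+0+1+2=4 → 8/15 = 0.53333
  E: TP=3, FP=3+1+0+1+0=5, FN=0+2+0+2+1=5 → 6/16 = 0.37500
  F: TP=2, FP=1+0+0+2+1=4, FN=2+3+0+0+0=5 → 4/13 = 0.30769
Macro-F1 score = mean = (0.46667 + 0.38095 + 0.72000 + 0.53333 + 0.37500 + 0.30769) / 6 = 0.4639

0.4639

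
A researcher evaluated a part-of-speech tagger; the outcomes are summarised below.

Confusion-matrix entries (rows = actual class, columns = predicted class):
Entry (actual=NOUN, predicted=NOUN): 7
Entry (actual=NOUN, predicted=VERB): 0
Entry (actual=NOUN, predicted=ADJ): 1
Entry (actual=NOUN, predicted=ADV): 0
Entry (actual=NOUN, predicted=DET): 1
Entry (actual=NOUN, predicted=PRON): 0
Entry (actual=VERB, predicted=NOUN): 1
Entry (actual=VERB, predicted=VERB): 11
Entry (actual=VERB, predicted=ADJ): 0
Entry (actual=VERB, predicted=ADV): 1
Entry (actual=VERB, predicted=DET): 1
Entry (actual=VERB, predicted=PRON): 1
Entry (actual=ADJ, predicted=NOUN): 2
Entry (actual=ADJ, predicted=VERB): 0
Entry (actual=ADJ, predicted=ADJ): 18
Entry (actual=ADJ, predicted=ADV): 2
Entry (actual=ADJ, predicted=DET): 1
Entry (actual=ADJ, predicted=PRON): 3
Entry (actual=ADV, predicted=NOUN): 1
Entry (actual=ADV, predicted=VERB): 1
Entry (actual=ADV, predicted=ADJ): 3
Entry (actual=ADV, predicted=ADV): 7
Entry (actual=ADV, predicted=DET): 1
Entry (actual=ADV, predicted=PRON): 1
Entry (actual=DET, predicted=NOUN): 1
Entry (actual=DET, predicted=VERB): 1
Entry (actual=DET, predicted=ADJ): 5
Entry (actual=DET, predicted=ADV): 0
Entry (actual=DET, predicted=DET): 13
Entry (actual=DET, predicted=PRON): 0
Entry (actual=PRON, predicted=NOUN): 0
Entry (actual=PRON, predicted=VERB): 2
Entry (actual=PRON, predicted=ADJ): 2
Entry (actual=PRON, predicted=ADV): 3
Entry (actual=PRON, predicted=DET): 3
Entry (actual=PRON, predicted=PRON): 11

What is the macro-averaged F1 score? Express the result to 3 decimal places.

0.636

Per-class F1 score (2·TP/(2·TP+FP+FN)):
  NOUN: TP=7, FP=1+2+1+1+0=5, FN=0+1+0+1+0=2 → 14/21 = 0.6667
  VERB: TP=11, FP=0+0+1+1+2=4, FN=1+0+1+1+1=4 → 22/30 = 0.7333
  ADJ: TP=18, FP=1+0+3+5+2=11, FN=2+0+2+1+3=8 → 36/55 = 0.6545
  ADV: TP=7, FP=0+1+2+0+3=6, FN=1+1+3+1+1=7 → 14/27 = 0.5185
  DET: TP=13, FP=1+1+1+1+3=7, FN=1+1+5+0+0=7 → 26/40 = 0.6500
  PRON: TP=11, FP=0+1+3+1+0=5, FN=0+2+2+3+3=10 → 22/37 = 0.5946
Macro-F1 score = mean = (0.6667 + 0.7333 + 0.6545 + 0.5185 + 0.6500 + 0.5946) / 6 = 0.636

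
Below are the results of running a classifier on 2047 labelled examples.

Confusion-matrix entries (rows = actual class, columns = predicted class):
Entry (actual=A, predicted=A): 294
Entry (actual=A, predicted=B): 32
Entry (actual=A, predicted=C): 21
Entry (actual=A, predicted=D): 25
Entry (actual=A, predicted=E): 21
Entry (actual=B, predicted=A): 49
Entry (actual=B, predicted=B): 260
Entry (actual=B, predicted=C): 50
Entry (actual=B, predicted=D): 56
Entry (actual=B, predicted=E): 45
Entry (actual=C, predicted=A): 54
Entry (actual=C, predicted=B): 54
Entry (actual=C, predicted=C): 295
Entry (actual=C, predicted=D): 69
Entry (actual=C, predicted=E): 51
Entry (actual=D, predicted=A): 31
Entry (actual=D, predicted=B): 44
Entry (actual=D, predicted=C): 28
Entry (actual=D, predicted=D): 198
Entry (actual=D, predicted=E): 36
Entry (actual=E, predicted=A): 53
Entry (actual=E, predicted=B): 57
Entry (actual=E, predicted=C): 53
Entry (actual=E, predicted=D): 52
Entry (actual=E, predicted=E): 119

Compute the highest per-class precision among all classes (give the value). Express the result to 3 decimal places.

Per-class precision (TP/(TP+FP)):
  A: TP=294, FP=49+54+31+53=187 → 294/481 = 0.6112
  B: TP=260, FP=32+54+44+57=187 → 260/447 = 0.5817
  C: TP=295, FP=21+50+28+53=152 → 295/447 = 0.6600
  D: TP=198, FP=25+56+69+52=202 → 198/400 = 0.4950
  E: TP=119, FP=21+45+51+36=153 → 119/272 = 0.4375
Highest is class 'C' with precision = 0.660.

0.660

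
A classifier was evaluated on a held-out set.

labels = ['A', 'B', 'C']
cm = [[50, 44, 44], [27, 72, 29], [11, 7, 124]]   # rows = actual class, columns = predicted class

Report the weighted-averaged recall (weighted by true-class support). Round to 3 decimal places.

0.603

Per-class recall (TP/(TP+FN)):
  A: TP=50, FN=44+44=88 → 50/138 = 0.3623
  B: TP=72, FN=27+29=56 → 72/128 = 0.5625
  C: TP=124, FN=11+7=18 → 124/142 = 0.8732
Weighted-recall = Σ (supportᵢ/N)·recallᵢ with N=408: (138/408)·0.3623 + (128/408)·0.5625 + (142/408)·0.8732 = 0.603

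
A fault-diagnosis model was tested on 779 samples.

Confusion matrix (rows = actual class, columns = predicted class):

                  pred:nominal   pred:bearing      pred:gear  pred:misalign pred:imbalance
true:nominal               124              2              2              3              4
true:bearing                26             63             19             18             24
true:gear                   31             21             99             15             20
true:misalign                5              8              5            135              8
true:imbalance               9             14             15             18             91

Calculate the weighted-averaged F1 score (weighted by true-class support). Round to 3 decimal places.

0.646

Per-class F1 score (2·TP/(2·TP+FP+FN)):
  nominal: TP=124, FP=26+31+5+9=71, FN=2+2+3+4=11 → 248/330 = 0.7515
  bearing: TP=63, FP=2+21+8+14=45, FN=26+19+18+24=87 → 126/258 = 0.4884
  gear: TP=99, FP=2+19+5+15=41, FN=31+21+15+20=87 → 198/326 = 0.6074
  misalign: TP=135, FP=3+18+15+18=54, FN=5+8+5+8=26 → 270/350 = 0.7714
  imbalance: TP=91, FP=4+24+20+8=56, FN=9+14+15+18=56 → 182/294 = 0.6190
Weighted-F1 score = Σ (supportᵢ/N)·F1 scoreᵢ with N=779: (135/779)·0.7515 + (150/779)·0.4884 + (186/779)·0.6074 + (161/779)·0.7714 + (147/779)·0.6190 = 0.646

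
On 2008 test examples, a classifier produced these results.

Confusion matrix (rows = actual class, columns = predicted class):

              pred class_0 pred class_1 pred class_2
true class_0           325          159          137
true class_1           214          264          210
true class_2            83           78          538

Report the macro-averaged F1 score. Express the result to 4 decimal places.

0.5488

Per-class F1 score (2·TP/(2·TP+FP+FN)):
  class_0: TP=325, FP=214+83=297, FN=159+137=296 → 650/1243 = 0.52293
  class_1: TP=264, FP=159+78=237, FN=214+210=424 → 528/1189 = 0.44407
  class_2: TP=538, FP=137+210=347, FN=83+78=161 → 1076/1584 = 0.67929
Macro-F1 score = mean = (0.52293 + 0.44407 + 0.67929) / 3 = 0.5488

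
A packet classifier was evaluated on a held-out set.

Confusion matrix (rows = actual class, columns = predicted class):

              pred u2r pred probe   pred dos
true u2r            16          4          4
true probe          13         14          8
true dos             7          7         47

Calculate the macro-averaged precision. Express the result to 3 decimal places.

0.600

Per-class precision (TP/(TP+FP)):
  u2r: TP=16, FP=13+7=20 → 16/36 = 0.4444
  probe: TP=14, FP=4+7=11 → 14/25 = 0.5600
  dos: TP=47, FP=4+8=12 → 47/59 = 0.7966
Macro-precision = mean = (0.4444 + 0.5600 + 0.7966) / 3 = 0.600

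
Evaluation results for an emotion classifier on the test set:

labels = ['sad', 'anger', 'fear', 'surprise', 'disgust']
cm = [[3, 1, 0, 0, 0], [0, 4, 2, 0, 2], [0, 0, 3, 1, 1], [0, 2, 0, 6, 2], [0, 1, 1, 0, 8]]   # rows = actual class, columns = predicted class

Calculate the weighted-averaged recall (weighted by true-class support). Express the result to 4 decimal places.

Per-class recall (TP/(TP+FN)):
  sad: TP=3, FN=1+0+0+0=1 → 3/4 = 0.75000
  anger: TP=4, FN=0+2+0+2=4 → 4/8 = 0.50000
  fear: TP=3, FN=0+0+1+1=2 → 3/5 = 0.60000
  surprise: TP=6, FN=0+2+0+2=4 → 6/10 = 0.60000
  disgust: TP=8, FN=0+1+1+0=2 → 8/10 = 0.80000
Weighted-recall = Σ (supportᵢ/N)·recallᵢ with N=37: (4/37)·0.75000 + (8/37)·0.50000 + (5/37)·0.60000 + (10/37)·0.60000 + (10/37)·0.80000 = 0.6486

0.6486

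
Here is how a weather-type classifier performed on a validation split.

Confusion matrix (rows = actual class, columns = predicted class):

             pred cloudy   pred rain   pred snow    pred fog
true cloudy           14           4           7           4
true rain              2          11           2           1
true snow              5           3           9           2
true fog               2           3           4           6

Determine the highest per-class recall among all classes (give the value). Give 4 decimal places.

Per-class recall (TP/(TP+FN)):
  cloudy: TP=14, FN=4+7+4=15 → 14/29 = 0.48276
  rain: TP=11, FN=2+2+1=5 → 11/16 = 0.68750
  snow: TP=9, FN=5+3+2=10 → 9/19 = 0.47368
  fog: TP=6, FN=2+3+4=9 → 6/15 = 0.40000
Highest is class 'rain' with recall = 0.6875.

0.6875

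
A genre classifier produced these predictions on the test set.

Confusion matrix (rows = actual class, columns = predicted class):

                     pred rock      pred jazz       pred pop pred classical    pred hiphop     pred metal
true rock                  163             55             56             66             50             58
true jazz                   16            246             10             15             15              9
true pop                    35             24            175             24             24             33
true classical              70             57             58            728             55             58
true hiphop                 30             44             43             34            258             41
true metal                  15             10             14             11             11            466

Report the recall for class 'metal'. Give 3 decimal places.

0.884

One-vs-rest for 'metal': TP = diagonal; FP = other classes predicted 'metal'; FN = 'metal' predicted as other.
recall = TP/(TP+FN).
metal: TP=466, FN=15+10+14+11+11=61 → 466/527 = 0.8843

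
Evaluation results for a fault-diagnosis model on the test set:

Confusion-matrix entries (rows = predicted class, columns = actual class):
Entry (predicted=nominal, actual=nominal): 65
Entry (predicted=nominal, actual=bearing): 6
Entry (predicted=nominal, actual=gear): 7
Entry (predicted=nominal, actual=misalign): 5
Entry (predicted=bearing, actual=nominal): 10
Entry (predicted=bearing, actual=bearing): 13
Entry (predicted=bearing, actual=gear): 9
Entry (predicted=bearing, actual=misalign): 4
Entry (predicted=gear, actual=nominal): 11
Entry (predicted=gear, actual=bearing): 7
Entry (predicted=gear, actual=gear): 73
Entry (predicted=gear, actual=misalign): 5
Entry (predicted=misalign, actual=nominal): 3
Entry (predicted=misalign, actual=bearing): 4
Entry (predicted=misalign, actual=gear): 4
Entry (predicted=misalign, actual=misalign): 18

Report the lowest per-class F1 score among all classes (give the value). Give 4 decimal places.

Per-class F1 score (2·TP/(2·TP+FP+FN)):
  nominal: TP=65, FP=6+7+5=18, FN=10+11+3=24 → 130/172 = 0.75581
  bearing: TP=13, FP=10+9+4=23, FN=6+7+4=17 → 26/66 = 0.39394
  gear: TP=73, FP=11+7+5=23, FN=7+9+4=20 → 146/189 = 0.77249
  misalign: TP=18, FP=3+4+4=11, FN=5+4+5=14 → 36/61 = 0.59016
Lowest is class 'bearing' with F1 score = 0.3939.

0.3939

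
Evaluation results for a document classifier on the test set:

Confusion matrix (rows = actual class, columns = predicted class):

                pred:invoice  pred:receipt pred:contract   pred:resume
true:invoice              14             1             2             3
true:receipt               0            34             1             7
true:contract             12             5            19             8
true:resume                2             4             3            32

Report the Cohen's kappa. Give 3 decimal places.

0.560

Observed agreement pₒ = trace/N = 99/147 = 0.6735
Expected agreement pₑ = Σ (rowᵢ·colᵢ)/N² = (20·28 + 42·44 + 44·25 + 41·50)/147² = 0.2572
κ = (pₒ − pₑ)/(1 − pₑ) = (0.6735 − 0.2572)/(1 − 0.2572) = 0.560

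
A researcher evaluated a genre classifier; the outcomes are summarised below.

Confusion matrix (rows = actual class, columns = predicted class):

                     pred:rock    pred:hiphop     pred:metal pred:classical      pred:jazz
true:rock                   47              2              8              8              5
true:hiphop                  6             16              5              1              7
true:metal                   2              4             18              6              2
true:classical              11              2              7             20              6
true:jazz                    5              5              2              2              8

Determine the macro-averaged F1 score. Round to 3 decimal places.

0.494

Per-class F1 score (2·TP/(2·TP+FP+FN)):
  rock: TP=47, FP=6+2+11+5=24, FN=2+8+8+5=23 → 94/141 = 0.6667
  hiphop: TP=16, FP=2+4+2+5=13, FN=6+5+1+7=19 → 32/64 = 0.5000
  metal: TP=18, FP=8+5+7+2=22, FN=2+4+6+2=14 → 36/72 = 0.5000
  classical: TP=20, FP=8+1+6+2=17, FN=11+2+7+6=26 → 40/83 = 0.4819
  jazz: TP=8, FP=5+7+2+6=20, FN=5+5+2+2=14 → 16/50 = 0.3200
Macro-F1 score = mean = (0.6667 + 0.5000 + 0.5000 + 0.4819 + 0.3200) / 5 = 0.494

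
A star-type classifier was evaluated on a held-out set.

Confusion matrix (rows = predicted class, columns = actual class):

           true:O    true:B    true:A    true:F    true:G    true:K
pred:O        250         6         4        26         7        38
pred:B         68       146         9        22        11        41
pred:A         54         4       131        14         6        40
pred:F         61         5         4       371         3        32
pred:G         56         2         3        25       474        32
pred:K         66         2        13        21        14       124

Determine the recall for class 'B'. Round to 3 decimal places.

0.885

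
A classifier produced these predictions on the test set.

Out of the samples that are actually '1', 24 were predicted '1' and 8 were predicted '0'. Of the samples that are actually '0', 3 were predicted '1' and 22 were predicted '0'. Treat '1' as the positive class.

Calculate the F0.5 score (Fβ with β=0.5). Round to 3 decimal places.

0.857

Fβ = (1+β²)·TP / ((1+β²)·TP + β²·FN + FP), with β²=1/4
= 1.25·24 / (1.25·24 + 0.25·8 + 3) = 0.857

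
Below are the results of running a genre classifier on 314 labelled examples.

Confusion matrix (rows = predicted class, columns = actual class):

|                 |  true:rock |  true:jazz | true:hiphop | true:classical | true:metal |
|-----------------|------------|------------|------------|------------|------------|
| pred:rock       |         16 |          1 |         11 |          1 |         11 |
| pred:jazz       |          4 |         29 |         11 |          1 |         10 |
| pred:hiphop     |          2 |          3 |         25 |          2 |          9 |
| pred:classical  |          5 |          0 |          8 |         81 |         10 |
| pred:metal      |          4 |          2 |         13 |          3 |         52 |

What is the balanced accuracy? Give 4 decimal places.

Balanced accuracy = mean of per-class recall.
  rock: recall = 16/31 = 0.51613
  jazz: recall = 29/35 = 0.82857
  hiphop: recall = 25/68 = 0.36765
  classical: recall = 81/88 = 0.92045
  metal: recall = 52/92 = 0.56522
Mean = (0.51613 + 0.82857 + 0.36765 + 0.92045 + 0.56522) / 5 = 0.6396

0.6396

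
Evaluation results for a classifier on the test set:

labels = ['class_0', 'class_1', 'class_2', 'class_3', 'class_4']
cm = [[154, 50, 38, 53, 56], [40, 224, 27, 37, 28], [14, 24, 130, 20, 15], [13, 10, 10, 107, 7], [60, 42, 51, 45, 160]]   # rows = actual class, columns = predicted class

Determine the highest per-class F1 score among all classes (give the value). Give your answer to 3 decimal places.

0.635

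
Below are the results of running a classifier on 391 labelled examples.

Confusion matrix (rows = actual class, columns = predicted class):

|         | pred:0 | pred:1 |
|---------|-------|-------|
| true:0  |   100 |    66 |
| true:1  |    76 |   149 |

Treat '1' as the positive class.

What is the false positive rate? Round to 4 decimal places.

FPR = FP/(FP+TN) = 66/(66+100) = 0.3976

0.3976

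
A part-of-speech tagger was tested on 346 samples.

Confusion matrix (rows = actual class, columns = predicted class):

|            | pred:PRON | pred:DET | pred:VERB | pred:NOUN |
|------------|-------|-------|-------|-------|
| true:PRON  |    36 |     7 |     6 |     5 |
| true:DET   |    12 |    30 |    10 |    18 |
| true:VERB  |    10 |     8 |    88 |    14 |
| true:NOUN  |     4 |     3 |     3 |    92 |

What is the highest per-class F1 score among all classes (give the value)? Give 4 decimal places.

Per-class F1 score (2·TP/(2·TP+FP+FN)):
  PRON: TP=36, FP=12+10+4=26, FN=7+6+5=18 → 72/116 = 0.62069
  DET: TP=30, FP=7+8+3=18, FN=12+10+18=40 → 60/118 = 0.50847
  VERB: TP=88, FP=6+10+3=19, FN=10+8+14=32 → 176/227 = 0.77533
  NOUN: TP=92, FP=5+18+14=37, FN=4+3+3=10 → 184/231 = 0.79654
Highest is class 'NOUN' with F1 score = 0.7965.

0.7965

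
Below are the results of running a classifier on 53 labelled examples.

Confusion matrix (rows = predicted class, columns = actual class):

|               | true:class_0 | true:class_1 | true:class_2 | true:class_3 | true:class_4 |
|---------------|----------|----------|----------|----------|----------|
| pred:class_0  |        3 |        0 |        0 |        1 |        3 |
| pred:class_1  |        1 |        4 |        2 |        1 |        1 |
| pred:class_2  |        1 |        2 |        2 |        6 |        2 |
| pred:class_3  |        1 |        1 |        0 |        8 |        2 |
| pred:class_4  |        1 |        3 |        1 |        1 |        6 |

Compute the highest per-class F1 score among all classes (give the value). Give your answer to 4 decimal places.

0.5517

Per-class F1 score (2·TP/(2·TP+FP+FN)):
  class_0: TP=3, FP=0+0+1+3=4, FN=1+1+1+1=4 → 6/14 = 0.42857
  class_1: TP=4, FP=1+2+1+1=5, FN=0+2+1+3=6 → 8/19 = 0.42105
  class_2: TP=2, FP=1+2+6+2=11, FN=0+2+0+1=3 → 4/18 = 0.22222
  class_3: TP=8, FP=1+1+0+2=4, FN=1+1+6+1=9 → 16/29 = 0.55172
  class_4: TP=6, FP=1+3+1+1=6, FN=3+1+2+2=8 → 12/26 = 0.46154
Highest is class 'class_3' with F1 score = 0.5517.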